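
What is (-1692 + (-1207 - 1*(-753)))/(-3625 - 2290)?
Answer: 2146/5915 ≈ 0.36281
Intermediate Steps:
(-1692 + (-1207 - 1*(-753)))/(-3625 - 2290) = (-1692 + (-1207 + 753))/(-5915) = (-1692 - 454)*(-1/5915) = -2146*(-1/5915) = 2146/5915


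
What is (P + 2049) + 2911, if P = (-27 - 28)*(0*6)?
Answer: 4960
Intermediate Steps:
P = 0 (P = -55*0 = 0)
(P + 2049) + 2911 = (0 + 2049) + 2911 = 2049 + 2911 = 4960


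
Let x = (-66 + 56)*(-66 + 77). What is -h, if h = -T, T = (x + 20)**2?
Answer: 8100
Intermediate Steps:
x = -110 (x = -10*11 = -110)
T = 8100 (T = (-110 + 20)**2 = (-90)**2 = 8100)
h = -8100 (h = -1*8100 = -8100)
-h = -1*(-8100) = 8100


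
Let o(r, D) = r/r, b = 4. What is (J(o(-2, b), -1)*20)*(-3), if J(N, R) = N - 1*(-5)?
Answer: -360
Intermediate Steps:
o(r, D) = 1
J(N, R) = 5 + N (J(N, R) = N + 5 = 5 + N)
(J(o(-2, b), -1)*20)*(-3) = ((5 + 1)*20)*(-3) = (6*20)*(-3) = 120*(-3) = -360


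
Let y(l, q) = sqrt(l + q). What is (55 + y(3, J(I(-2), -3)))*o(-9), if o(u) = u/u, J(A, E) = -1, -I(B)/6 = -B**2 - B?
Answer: 55 + sqrt(2) ≈ 56.414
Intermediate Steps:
I(B) = 6*B + 6*B**2 (I(B) = -6*(-B**2 - B) = -6*(-B - B**2) = 6*B + 6*B**2)
o(u) = 1
(55 + y(3, J(I(-2), -3)))*o(-9) = (55 + sqrt(3 - 1))*1 = (55 + sqrt(2))*1 = 55 + sqrt(2)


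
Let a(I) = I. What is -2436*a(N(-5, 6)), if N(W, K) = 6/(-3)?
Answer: 4872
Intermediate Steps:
N(W, K) = -2 (N(W, K) = 6*(-⅓) = -2)
-2436*a(N(-5, 6)) = -2436*(-2) = 4872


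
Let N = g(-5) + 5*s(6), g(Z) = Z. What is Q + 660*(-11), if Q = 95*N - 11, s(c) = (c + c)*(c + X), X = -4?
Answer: 3654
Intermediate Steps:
s(c) = 2*c*(-4 + c) (s(c) = (c + c)*(c - 4) = (2*c)*(-4 + c) = 2*c*(-4 + c))
N = 115 (N = -5 + 5*(2*6*(-4 + 6)) = -5 + 5*(2*6*2) = -5 + 5*24 = -5 + 120 = 115)
Q = 10914 (Q = 95*115 - 11 = 10925 - 11 = 10914)
Q + 660*(-11) = 10914 + 660*(-11) = 10914 - 7260 = 3654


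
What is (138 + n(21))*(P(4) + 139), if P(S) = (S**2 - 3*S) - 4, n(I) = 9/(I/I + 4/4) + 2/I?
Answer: 832471/42 ≈ 19821.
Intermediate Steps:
n(I) = 9/2 + 2/I (n(I) = 9/(1 + 4*(1/4)) + 2/I = 9/(1 + 1) + 2/I = 9/2 + 2/I)
P(S) = -4 + S**2 - 3*S
(138 + n(21))*(P(4) + 139) = (138 + (9/2 + 2/21))*((-4 + 4**2 - 3*4) + 139) = (138 + (9/2 + 2*(1/21)))*((-4 + 16 - 12) + 139) = (138 + (9/2 + 2/21))*(0 + 139) = (138 + 193/42)*139 = (5989/42)*139 = 832471/42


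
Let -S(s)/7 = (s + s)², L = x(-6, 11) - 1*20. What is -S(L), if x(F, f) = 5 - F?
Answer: 2268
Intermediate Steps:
L = -9 (L = (5 - 1*(-6)) - 1*20 = (5 + 6) - 20 = 11 - 20 = -9)
S(s) = -28*s² (S(s) = -7*(s + s)² = -7*4*s² = -28*s²)
-S(L) = -(-28)*(-9)² = -(-28)*81 = -1*(-2268) = 2268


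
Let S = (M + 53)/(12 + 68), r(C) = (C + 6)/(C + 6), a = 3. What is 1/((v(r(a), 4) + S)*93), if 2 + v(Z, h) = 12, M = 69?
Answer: 40/42873 ≈ 0.00093299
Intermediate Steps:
r(C) = 1 (r(C) = (6 + C)/(6 + C) = 1)
v(Z, h) = 10 (v(Z, h) = -2 + 12 = 10)
S = 61/40 (S = (69 + 53)/(12 + 68) = 122/80 = 122*(1/80) = 61/40 ≈ 1.5250)
1/((v(r(a), 4) + S)*93) = 1/((10 + 61/40)*93) = 1/((461/40)*93) = 1/(42873/40) = 40/42873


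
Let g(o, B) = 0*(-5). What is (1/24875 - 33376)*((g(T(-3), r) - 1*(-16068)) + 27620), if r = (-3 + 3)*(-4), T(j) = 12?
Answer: -36271000820312/24875 ≈ -1.4581e+9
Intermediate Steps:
r = 0 (r = 0*(-4) = 0)
g(o, B) = 0
(1/24875 - 33376)*((g(T(-3), r) - 1*(-16068)) + 27620) = (1/24875 - 33376)*((0 - 1*(-16068)) + 27620) = (1/24875 - 33376)*((0 + 16068) + 27620) = -830227999*(16068 + 27620)/24875 = -830227999/24875*43688 = -36271000820312/24875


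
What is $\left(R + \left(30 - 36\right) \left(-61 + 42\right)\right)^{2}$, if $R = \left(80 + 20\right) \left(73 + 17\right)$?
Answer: $83064996$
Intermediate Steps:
$R = 9000$ ($R = 100 \cdot 90 = 9000$)
$\left(R + \left(30 - 36\right) \left(-61 + 42\right)\right)^{2} = \left(9000 + \left(30 - 36\right) \left(-61 + 42\right)\right)^{2} = \left(9000 - -114\right)^{2} = \left(9000 + 114\right)^{2} = 9114^{2} = 83064996$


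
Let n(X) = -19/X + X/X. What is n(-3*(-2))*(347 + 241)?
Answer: -1274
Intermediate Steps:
n(X) = 1 - 19/X (n(X) = -19/X + 1 = 1 - 19/X)
n(-3*(-2))*(347 + 241) = ((-19 - 3*(-2))/((-3*(-2))))*(347 + 241) = ((-19 + 6)/6)*588 = ((⅙)*(-13))*588 = -13/6*588 = -1274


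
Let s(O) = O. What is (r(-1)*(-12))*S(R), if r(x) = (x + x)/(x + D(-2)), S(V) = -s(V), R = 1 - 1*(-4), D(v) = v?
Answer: 40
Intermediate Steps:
R = 5 (R = 1 + 4 = 5)
S(V) = -V
r(x) = 2*x/(-2 + x) (r(x) = (x + x)/(x - 2) = (2*x)/(-2 + x) = 2*x/(-2 + x))
(r(-1)*(-12))*S(R) = ((2*(-1)/(-2 - 1))*(-12))*(-1*5) = ((2*(-1)/(-3))*(-12))*(-5) = ((2*(-1)*(-⅓))*(-12))*(-5) = ((⅔)*(-12))*(-5) = -8*(-5) = 40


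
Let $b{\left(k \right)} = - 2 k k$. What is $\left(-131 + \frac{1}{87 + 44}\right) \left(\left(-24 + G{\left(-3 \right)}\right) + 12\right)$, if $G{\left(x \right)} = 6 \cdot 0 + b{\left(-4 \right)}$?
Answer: $\frac{755040}{131} \approx 5763.7$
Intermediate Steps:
$b{\left(k \right)} = - 2 k^{2}$
$G{\left(x \right)} = -32$ ($G{\left(x \right)} = 6 \cdot 0 - 2 \left(-4\right)^{2} = 0 - 32 = -32$)
$\left(-131 + \frac{1}{87 + 44}\right) \left(\left(-24 + G{\left(-3 \right)}\right) + 12\right) = \left(-131 + \frac{1}{87 + 44}\right) \left(\left(-24 - 32\right) + 12\right) = \left(-131 + \frac{1}{131}\right) \left(-56 + 12\right) = \left(-131 + \frac{1}{131}\right) \left(-44\right) = \left(- \frac{17160}{131}\right) \left(-44\right) = \frac{755040}{131}$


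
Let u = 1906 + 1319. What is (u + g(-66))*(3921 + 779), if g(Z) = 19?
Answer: 15246800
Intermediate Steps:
u = 3225
(u + g(-66))*(3921 + 779) = (3225 + 19)*(3921 + 779) = 3244*4700 = 15246800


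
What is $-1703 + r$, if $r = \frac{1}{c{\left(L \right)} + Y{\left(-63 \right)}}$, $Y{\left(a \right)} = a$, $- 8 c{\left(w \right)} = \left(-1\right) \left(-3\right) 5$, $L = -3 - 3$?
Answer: $- \frac{883865}{519} \approx -1703.0$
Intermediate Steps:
$L = -6$
$c{\left(w \right)} = - \frac{15}{8}$ ($c{\left(w \right)} = - \frac{\left(-1\right) \left(-3\right) 5}{8} = - \frac{3 \cdot 5}{8} = \left(- \frac{1}{8}\right) 15 = - \frac{15}{8}$)
$r = - \frac{8}{519}$ ($r = \frac{1}{- \frac{15}{8} - 63} = \frac{1}{- \frac{519}{8}} = - \frac{8}{519} \approx -0.015414$)
$-1703 + r = -1703 - \frac{8}{519} = - \frac{883865}{519}$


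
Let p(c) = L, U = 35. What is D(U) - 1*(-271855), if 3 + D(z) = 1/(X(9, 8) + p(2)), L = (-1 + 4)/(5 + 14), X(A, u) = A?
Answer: 47302267/174 ≈ 2.7185e+5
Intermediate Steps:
L = 3/19 ≈ 0.15789
p(c) = 3/19
D(z) = -503/174 (D(z) = -3 + 1/(9 + 3/19) = -3 + 1/(174/19) = -3 + 19/174 = -503/174)
D(U) - 1*(-271855) = -503/174 - 1*(-271855) = -503/174 + 271855 = 47302267/174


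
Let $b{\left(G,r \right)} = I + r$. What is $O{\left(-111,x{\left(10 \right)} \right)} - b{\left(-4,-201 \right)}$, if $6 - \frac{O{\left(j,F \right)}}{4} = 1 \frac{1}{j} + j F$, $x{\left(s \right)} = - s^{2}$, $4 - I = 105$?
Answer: $- \frac{4892210}{111} \approx -44074.0$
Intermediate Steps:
$I = -101$ ($I = 4 - 105 = -101$)
$b{\left(G,r \right)} = -101 + r$
$O{\left(j,F \right)} = 24 - \frac{4}{j} - 4 F j$ ($O{\left(j,F \right)} = 24 - 4 \left(1 \frac{1}{j} + j F\right) = 24 - 4 \left(\frac{1}{j} + F j\right) = 24 - \left(\frac{4}{j} + 4 F j\right) = 24 - \frac{4}{j} - 4 F j$)
$O{\left(-111,x{\left(10 \right)} \right)} - b{\left(-4,-201 \right)} = \left(24 - \frac{4}{-111} - 4 \left(- 10^{2}\right) \left(-111\right)\right) - \left(-101 - 201\right) = \left(24 - - \frac{4}{111} - 4 \left(\left(-1\right) 100\right) \left(-111\right)\right) - -302 = \left(24 + \frac{4}{111} - \left(-400\right) \left(-111\right)\right) + 302 = \left(24 + \frac{4}{111} - 44400\right) + 302 = - \frac{4925732}{111} + 302 = - \frac{4892210}{111}$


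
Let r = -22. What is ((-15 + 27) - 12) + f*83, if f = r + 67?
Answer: 3735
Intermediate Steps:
f = 45 (f = -22 + 67 = 45)
((-15 + 27) - 12) + f*83 = ((-15 + 27) - 12) + 45*83 = (12 - 12) + 3735 = 0 + 3735 = 3735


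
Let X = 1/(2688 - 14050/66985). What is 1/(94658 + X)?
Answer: 36008326/3408476135905 ≈ 1.0564e-5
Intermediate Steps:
X = 13397/36008326 (X = 1/(2688 - 14050*1/66985) = 1/(2688 - 2810/13397) = 1/(36008326/13397) = 13397/36008326 ≈ 0.00037205)
1/(94658 + X) = 1/(94658 + 13397/36008326) = 1/(3408476135905/36008326) = 36008326/3408476135905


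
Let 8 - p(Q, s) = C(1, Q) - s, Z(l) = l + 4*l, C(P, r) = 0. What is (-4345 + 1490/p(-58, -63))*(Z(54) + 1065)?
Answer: -64204155/11 ≈ -5.8367e+6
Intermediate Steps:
Z(l) = 5*l
p(Q, s) = 8 + s (p(Q, s) = 8 - (0 - s) = 8 - (-1)*s = 8 + s)
(-4345 + 1490/p(-58, -63))*(Z(54) + 1065) = (-4345 + 1490/(8 - 63))*(5*54 + 1065) = (-4345 + 1490/(-55))*(270 + 1065) = (-4345 + 1490*(-1/55))*1335 = (-4345 - 298/11)*1335 = -48093/11*1335 = -64204155/11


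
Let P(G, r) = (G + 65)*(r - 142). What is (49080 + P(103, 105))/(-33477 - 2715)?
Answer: -893/754 ≈ -1.1843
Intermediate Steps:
P(G, r) = (-142 + r)*(65 + G) (P(G, r) = (65 + G)*(-142 + r) = (-142 + r)*(65 + G))
(49080 + P(103, 105))/(-33477 - 2715) = (49080 + (-9230 - 142*103 + 65*105 + 103*105))/(-33477 - 2715) = (49080 + (-9230 - 14626 + 6825 + 10815))/(-36192) = (49080 - 6216)*(-1/36192) = 42864*(-1/36192) = -893/754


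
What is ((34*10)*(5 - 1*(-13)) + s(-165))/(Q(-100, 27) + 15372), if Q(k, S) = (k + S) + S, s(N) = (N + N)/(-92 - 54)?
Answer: 446925/1118798 ≈ 0.39947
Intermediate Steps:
s(N) = -N/73 (s(N) = (2*N)/(-146) = (2*N)*(-1/146) = -N/73)
Q(k, S) = k + 2*S (Q(k, S) = (S + k) + S = k + 2*S)
((34*10)*(5 - 1*(-13)) + s(-165))/(Q(-100, 27) + 15372) = ((34*10)*(5 - 1*(-13)) - 1/73*(-165))/((-100 + 2*27) + 15372) = (340*(5 + 13) + 165/73)/((-100 + 54) + 15372) = (340*18 + 165/73)/(-46 + 15372) = (6120 + 165/73)/15326 = (446925/73)*(1/15326) = 446925/1118798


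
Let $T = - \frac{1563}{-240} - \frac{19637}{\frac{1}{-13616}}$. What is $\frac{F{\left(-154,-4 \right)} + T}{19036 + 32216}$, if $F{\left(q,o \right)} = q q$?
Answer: $\frac{7130696387}{1366720} \approx 5217.4$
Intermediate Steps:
$F{\left(q,o \right)} = q^{2}$
$T = \frac{21390191881}{80}$ ($T = \left(-1563\right) \left(- \frac{1}{240}\right) - \frac{19637}{- \frac{1}{13616}} = \frac{521}{80} - -267377392 = \frac{521}{80} + 267377392 = \frac{21390191881}{80} \approx 2.6738 \cdot 10^{8}$)
$\frac{F{\left(-154,-4 \right)} + T}{19036 + 32216} = \frac{\left(-154\right)^{2} + \frac{21390191881}{80}}{19036 + 32216} = \frac{23716 + \frac{21390191881}{80}}{51252} = \frac{21392089161}{80} \cdot \frac{1}{51252} = \frac{7130696387}{1366720}$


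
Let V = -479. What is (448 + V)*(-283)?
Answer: 8773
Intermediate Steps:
(448 + V)*(-283) = (448 - 479)*(-283) = -31*(-283) = 8773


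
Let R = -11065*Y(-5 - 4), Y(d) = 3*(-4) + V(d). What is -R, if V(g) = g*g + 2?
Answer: 785615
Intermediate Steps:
V(g) = 2 + g**2 (V(g) = g**2 + 2 = 2 + g**2)
Y(d) = -10 + d**2 (Y(d) = 3*(-4) + (2 + d**2) = -12 + (2 + d**2) = -10 + d**2)
R = -785615 (R = -11065*(-10 + (-5 - 4)**2) = -11065*(-10 + (-9)**2) = -11065*(-10 + 81) = -11065*71 = -785615)
-R = -1*(-785615) = 785615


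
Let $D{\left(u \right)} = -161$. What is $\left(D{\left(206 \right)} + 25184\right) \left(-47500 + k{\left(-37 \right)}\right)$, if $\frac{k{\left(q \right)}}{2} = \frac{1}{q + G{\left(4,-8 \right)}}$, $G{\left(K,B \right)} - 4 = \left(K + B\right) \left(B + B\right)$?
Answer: $- \frac{36846317454}{31} \approx -1.1886 \cdot 10^{9}$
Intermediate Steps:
$G{\left(K,B \right)} = 4 + 2 B \left(B + K\right)$ ($G{\left(K,B \right)} = 4 + \left(K + B\right) \left(B + B\right) = 4 + \left(B + K\right) 2 B = 4 + 2 B \left(B + K\right)$)
$k{\left(q \right)} = \frac{2}{68 + q}$ ($k{\left(q \right)} = \frac{2}{q + \left(4 + 2 \left(-8\right)^{2} + 2 \left(-8\right) 4\right)} = \frac{2}{q + \left(4 + 2 \cdot 64 - 64\right)} = \frac{2}{q + \left(4 + 128 - 64\right)} = \frac{2}{q + 68} = \frac{2}{68 + q}$)
$\left(D{\left(206 \right)} + 25184\right) \left(-47500 + k{\left(-37 \right)}\right) = \left(-161 + 25184\right) \left(-47500 + \frac{2}{68 - 37}\right) = 25023 \left(-47500 + \frac{2}{31}\right) = 25023 \left(- \frac{1472498}{31}\right) = - \frac{36846317454}{31}$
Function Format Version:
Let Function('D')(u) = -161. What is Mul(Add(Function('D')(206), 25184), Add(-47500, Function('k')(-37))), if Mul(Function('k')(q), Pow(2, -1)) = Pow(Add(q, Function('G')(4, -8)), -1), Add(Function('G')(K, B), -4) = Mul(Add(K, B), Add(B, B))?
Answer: Rational(-36846317454, 31) ≈ -1.1886e+9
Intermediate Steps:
Function('G')(K, B) = Add(4, Mul(2, B, Add(B, K))) (Function('G')(K, B) = Add(4, Mul(Add(K, B), Add(B, B))) = Add(4, Mul(Add(B, K), Mul(2, B))) = Add(4, Mul(2, B, Add(B, K))))
Function('k')(q) = Mul(2, Pow(Add(68, q), -1)) (Function('k')(q) = Mul(2, Pow(Add(q, Add(4, Mul(2, Pow(-8, 2)), Mul(2, -8, 4))), -1)) = Mul(2, Pow(Add(q, Add(4, Mul(2, 64), -64)), -1)) = Mul(2, Pow(Add(q, Add(4, 128, -64)), -1)) = Mul(2, Pow(Add(q, 68), -1)) = Mul(2, Pow(Add(68, q), -1)))
Mul(Add(Function('D')(206), 25184), Add(-47500, Function('k')(-37))) = Mul(Add(-161, 25184), Add(-47500, Mul(2, Pow(Add(68, -37), -1)))) = Mul(25023, Add(-47500, Mul(2, Pow(31, -1)))) = Mul(25023, Add(-47500, Mul(2, Rational(1, 31)))) = Mul(25023, Add(-47500, Rational(2, 31))) = Mul(25023, Rational(-1472498, 31)) = Rational(-36846317454, 31)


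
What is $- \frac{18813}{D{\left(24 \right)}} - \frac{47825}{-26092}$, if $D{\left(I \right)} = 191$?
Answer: $- \frac{481734221}{4983572} \approx -96.664$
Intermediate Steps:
$- \frac{18813}{D{\left(24 \right)}} - \frac{47825}{-26092} = - \frac{18813}{191} - \frac{47825}{-26092} = \left(-18813\right) \frac{1}{191} - - \frac{47825}{26092} = - \frac{18813}{191} + \frac{47825}{26092} = - \frac{481734221}{4983572}$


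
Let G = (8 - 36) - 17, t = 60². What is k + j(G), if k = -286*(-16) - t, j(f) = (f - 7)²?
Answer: 3680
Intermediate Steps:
t = 3600
G = -45 (G = -28 - 17 = -45)
j(f) = (-7 + f)²
k = 976 (k = -286*(-16) - 1*3600 = 4576 - 3600 = 976)
k + j(G) = 976 + (-7 - 45)² = 976 + (-52)² = 976 + 2704 = 3680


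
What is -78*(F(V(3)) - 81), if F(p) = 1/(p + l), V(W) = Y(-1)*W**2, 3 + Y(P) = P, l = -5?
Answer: 259116/41 ≈ 6319.9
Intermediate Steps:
Y(P) = -3 + P
V(W) = -4*W**2 (V(W) = (-3 - 1)*W**2 = -4*W**2)
F(p) = 1/(-5 + p) (F(p) = 1/(p - 5) = 1/(-5 + p))
-78*(F(V(3)) - 81) = -78*(1/(-5 - 4*3**2) - 81) = -78*(1/(-5 - 4*9) - 81) = -78*(1/(-5 - 36) - 81) = -78*(1/(-41) - 81) = -78*(-1/41 - 81) = -78*(-3322/41) = 259116/41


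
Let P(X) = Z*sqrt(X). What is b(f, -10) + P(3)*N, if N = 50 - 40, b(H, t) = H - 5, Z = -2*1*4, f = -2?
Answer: -7 - 80*sqrt(3) ≈ -145.56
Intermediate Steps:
Z = -8 (Z = -2*4 = -8)
b(H, t) = -5 + H
N = 10
P(X) = -8*sqrt(X)
b(f, -10) + P(3)*N = (-5 - 2) - 8*sqrt(3)*10 = -7 - 80*sqrt(3)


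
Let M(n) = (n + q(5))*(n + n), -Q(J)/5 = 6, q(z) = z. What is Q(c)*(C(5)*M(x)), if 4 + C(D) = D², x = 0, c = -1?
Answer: 0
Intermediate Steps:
Q(J) = -30 (Q(J) = -5*6 = -30)
M(n) = 2*n*(5 + n) (M(n) = (n + 5)*(n + n) = (5 + n)*(2*n) = 2*n*(5 + n))
C(D) = -4 + D²
Q(c)*(C(5)*M(x)) = -30*(-4 + 5²)*2*0*(5 + 0) = -30*(-4 + 25)*2*0*5 = -630*0 = -30*0 = 0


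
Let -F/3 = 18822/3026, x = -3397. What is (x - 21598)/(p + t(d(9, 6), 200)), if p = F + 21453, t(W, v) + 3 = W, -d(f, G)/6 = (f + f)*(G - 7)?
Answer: -37817435/32589021 ≈ -1.1604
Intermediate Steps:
d(f, G) = -12*f*(-7 + G) (d(f, G) = -6*(f + f)*(G - 7) = -6*2*f*(-7 + G) = -12*f*(-7 + G))
F = -28233/1513 (F = -56466/3026 = -3*9411/1513 = -28233/1513 ≈ -18.660)
t(W, v) = -3 + W
p = 32430156/1513 (p = -28233/1513 + 21453 = 32430156/1513 ≈ 21434.)
(x - 21598)/(p + t(d(9, 6), 200)) = (-3397 - 21598)/(32430156/1513 + (-3 + 12*9*(7 - 1*6))) = -24995/(32430156/1513 + (-3 + 12*9*(7 - 6))) = -24995/(32430156/1513 + (-3 + 12*9*1)) = -24995/(32430156/1513 + (-3 + 108)) = -24995/(32430156/1513 + 105) = -24995/32589021/1513 = -24995*1513/32589021 = -37817435/32589021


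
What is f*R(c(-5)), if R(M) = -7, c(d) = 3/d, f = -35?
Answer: 245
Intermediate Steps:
f*R(c(-5)) = -35*(-7) = 245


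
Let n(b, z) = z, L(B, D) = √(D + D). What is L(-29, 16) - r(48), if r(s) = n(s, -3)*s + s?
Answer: 96 + 4*√2 ≈ 101.66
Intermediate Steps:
L(B, D) = √2*√D (L(B, D) = √(2*D) = √2*√D)
r(s) = -2*s (r(s) = -3*s + s = -2*s)
L(-29, 16) - r(48) = √2*√16 - (-2)*48 = √2*4 - 1*(-96) = 4*√2 + 96 = 96 + 4*√2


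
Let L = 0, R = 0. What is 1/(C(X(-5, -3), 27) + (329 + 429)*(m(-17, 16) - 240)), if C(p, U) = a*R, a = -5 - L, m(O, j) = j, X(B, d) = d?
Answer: -1/169792 ≈ -5.8896e-6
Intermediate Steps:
a = -5 (a = -5 - 1*0 = -5 + 0 = -5)
C(p, U) = 0 (C(p, U) = -5*0 = 0)
1/(C(X(-5, -3), 27) + (329 + 429)*(m(-17, 16) - 240)) = 1/(0 + (329 + 429)*(16 - 240)) = 1/(0 + 758*(-224)) = 1/(0 - 169792) = 1/(-169792) = -1/169792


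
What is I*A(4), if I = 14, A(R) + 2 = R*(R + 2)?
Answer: 308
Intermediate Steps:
A(R) = -2 + R*(2 + R) (A(R) = -2 + R*(R + 2) = -2 + R*(2 + R))
I*A(4) = 14*(-2 + 4**2 + 2*4) = 14*(-2 + 16 + 8) = 14*22 = 308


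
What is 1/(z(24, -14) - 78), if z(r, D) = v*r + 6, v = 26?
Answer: 1/552 ≈ 0.0018116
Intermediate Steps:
z(r, D) = 6 + 26*r (z(r, D) = 26*r + 6 = 6 + 26*r)
1/(z(24, -14) - 78) = 1/((6 + 26*24) - 78) = 1/((6 + 624) - 78) = 1/(630 - 78) = 1/552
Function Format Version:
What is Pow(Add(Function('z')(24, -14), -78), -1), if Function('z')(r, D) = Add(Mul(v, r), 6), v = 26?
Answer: Rational(1, 552) ≈ 0.0018116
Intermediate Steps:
Function('z')(r, D) = Add(6, Mul(26, r)) (Function('z')(r, D) = Add(Mul(26, r), 6) = Add(6, Mul(26, r)))
Pow(Add(Function('z')(24, -14), -78), -1) = Pow(Add(Add(6, Mul(26, 24)), -78), -1) = Pow(Add(Add(6, 624), -78), -1) = Pow(Add(630, -78), -1) = Pow(552, -1) = Rational(1, 552)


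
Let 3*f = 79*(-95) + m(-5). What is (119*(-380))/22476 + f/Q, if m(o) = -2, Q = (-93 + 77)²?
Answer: -16954691/1438464 ≈ -11.787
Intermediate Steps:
Q = 256 (Q = (-16)² = 256)
f = -7507/3 (f = (79*(-95) - 2)/3 = (-7505 - 2)/3 = (⅓)*(-7507) = -7507/3 ≈ -2502.3)
(119*(-380))/22476 + f/Q = (119*(-380))/22476 - 7507/3/256 = -45220*1/22476 - 7507/3*1/256 = -11305/5619 - 7507/768 = -16954691/1438464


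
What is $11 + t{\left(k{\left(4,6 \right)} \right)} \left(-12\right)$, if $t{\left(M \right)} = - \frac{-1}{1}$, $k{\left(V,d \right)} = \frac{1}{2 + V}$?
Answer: $-1$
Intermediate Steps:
$t{\left(M \right)} = 1$ ($t{\left(M \right)} = - \left(-1\right) 1 = \left(-1\right) \left(-1\right) = 1$)
$11 + t{\left(k{\left(4,6 \right)} \right)} \left(-12\right) = 11 + 1 \left(-12\right) = 11 - 12 = -1$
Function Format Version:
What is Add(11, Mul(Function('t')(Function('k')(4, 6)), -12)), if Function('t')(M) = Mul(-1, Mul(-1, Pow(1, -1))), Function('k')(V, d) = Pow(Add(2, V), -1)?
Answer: -1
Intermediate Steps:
Function('t')(M) = 1 (Function('t')(M) = Mul(-1, Mul(-1, 1)) = Mul(-1, -1) = 1)
Add(11, Mul(Function('t')(Function('k')(4, 6)), -12)) = Add(11, Mul(1, -12)) = Add(11, -12) = -1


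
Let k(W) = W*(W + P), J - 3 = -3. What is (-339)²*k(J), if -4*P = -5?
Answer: 0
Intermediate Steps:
P = 5/4 (P = -¼*(-5) = 5/4 ≈ 1.2500)
J = 0 (J = 3 - 3 = 0)
k(W) = W*(5/4 + W) (k(W) = W*(W + 5/4) = W*(5/4 + W))
(-339)²*k(J) = (-339)²*((¼)*0*(5 + 4*0)) = 114921*((¼)*0*(5 + 0)) = 114921*((¼)*0*5) = 114921*0 = 0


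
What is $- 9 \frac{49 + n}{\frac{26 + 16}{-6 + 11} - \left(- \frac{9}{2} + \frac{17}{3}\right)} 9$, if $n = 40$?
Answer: $- \frac{216270}{217} \approx -996.64$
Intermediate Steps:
$- 9 \frac{49 + n}{\frac{26 + 16}{-6 + 11} - \left(- \frac{9}{2} + \frac{17}{3}\right)} 9 = - 9 \frac{49 + 40}{\frac{26 + 16}{-6 + 11} - \left(- \frac{9}{2} + \frac{17}{3}\right)} 9 = - 9 \frac{89}{\frac{42}{5} - \frac{7}{6}} \cdot 9 = - 9 \frac{89}{\frac{217}{30}} \cdot 9 = - 9 \cdot 89 \cdot \frac{30}{217} \cdot 9 = \left(-9\right) \frac{2670}{217} \cdot 9 = \left(- \frac{24030}{217}\right) 9 = - \frac{216270}{217}$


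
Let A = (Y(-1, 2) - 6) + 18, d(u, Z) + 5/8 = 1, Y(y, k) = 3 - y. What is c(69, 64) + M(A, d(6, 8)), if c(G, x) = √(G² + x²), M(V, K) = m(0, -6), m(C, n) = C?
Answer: √8857 ≈ 94.112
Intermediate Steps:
d(u, Z) = 3/8 (d(u, Z) = -5/8 + 1 = 3/8)
A = 16 (A = ((3 - 1*(-1)) - 6) + 18 = ((3 + 1) - 6) + 18 = (4 - 6) + 18 = -2 + 18 = 16)
M(V, K) = 0
c(69, 64) + M(A, d(6, 8)) = √(69² + 64²) + 0 = √(4761 + 4096) + 0 = √8857 + 0 = √8857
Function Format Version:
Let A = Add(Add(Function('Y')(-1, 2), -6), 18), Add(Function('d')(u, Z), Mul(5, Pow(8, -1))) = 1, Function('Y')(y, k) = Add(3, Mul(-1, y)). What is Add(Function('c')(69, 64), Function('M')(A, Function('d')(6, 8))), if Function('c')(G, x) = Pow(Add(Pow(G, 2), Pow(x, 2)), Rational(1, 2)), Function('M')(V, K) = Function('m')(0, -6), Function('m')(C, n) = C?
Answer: Pow(8857, Rational(1, 2)) ≈ 94.112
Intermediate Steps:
Function('d')(u, Z) = Rational(3, 8) (Function('d')(u, Z) = Add(Rational(-5, 8), 1) = Rational(3, 8))
A = 16 (A = Add(Add(Add(3, Mul(-1, -1)), -6), 18) = Add(Add(Add(3, 1), -6), 18) = Add(Add(4, -6), 18) = Add(-2, 18) = 16)
Function('M')(V, K) = 0
Add(Function('c')(69, 64), Function('M')(A, Function('d')(6, 8))) = Add(Pow(Add(Pow(69, 2), Pow(64, 2)), Rational(1, 2)), 0) = Add(Pow(Add(4761, 4096), Rational(1, 2)), 0) = Add(Pow(8857, Rational(1, 2)), 0) = Pow(8857, Rational(1, 2))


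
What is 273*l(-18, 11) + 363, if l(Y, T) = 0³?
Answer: 363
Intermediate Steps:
l(Y, T) = 0
273*l(-18, 11) + 363 = 273*0 + 363 = 0 + 363 = 363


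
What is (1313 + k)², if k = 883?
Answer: 4822416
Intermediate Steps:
(1313 + k)² = (1313 + 883)² = 2196² = 4822416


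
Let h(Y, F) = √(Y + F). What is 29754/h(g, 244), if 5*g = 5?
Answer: 29754*√5/35 ≈ 1900.9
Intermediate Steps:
g = 1 (g = (⅕)*5 = 1)
h(Y, F) = √(F + Y)
29754/h(g, 244) = 29754/(√(244 + 1)) = 29754/(√245) = 29754/((7*√5)) = 29754*(√5/35) = 29754*√5/35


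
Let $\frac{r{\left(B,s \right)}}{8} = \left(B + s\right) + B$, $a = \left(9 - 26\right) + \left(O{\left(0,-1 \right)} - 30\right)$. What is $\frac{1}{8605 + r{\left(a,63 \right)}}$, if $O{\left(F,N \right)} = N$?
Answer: $\frac{1}{8341} \approx 0.00011989$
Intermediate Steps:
$a = -48$ ($a = \left(9 - 26\right) - 31 = -17 - 31 = -48$)
$r{\left(B,s \right)} = 8 s + 16 B$ ($r{\left(B,s \right)} = 8 \left(\left(B + s\right) + B\right) = 8 \left(s + 2 B\right) = 8 s + 16 B$)
$\frac{1}{8605 + r{\left(a,63 \right)}} = \frac{1}{8605 + \left(8 \cdot 63 + 16 \left(-48\right)\right)} = \frac{1}{8605 + \left(504 - 768\right)} = \frac{1}{8605 - 264} = \frac{1}{8341}$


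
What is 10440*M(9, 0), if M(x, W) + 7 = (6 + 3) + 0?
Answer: 20880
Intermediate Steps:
M(x, W) = 2 (M(x, W) = -7 + ((6 + 3) + 0) = -7 + (9 + 0) = -7 + 9 = 2)
10440*M(9, 0) = 10440*2 = 20880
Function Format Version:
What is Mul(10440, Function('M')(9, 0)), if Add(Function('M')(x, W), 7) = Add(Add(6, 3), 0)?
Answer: 20880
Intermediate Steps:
Function('M')(x, W) = 2 (Function('M')(x, W) = Add(-7, Add(Add(6, 3), 0)) = Add(-7, Add(9, 0)) = Add(-7, 9) = 2)
Mul(10440, Function('M')(9, 0)) = Mul(10440, 2) = 20880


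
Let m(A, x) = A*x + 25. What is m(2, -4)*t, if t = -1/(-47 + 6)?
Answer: 17/41 ≈ 0.41463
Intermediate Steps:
m(A, x) = 25 + A*x
t = 1/41 (t = -1/(-41) = -1*(-1/41) = 1/41 ≈ 0.024390)
m(2, -4)*t = (25 + 2*(-4))*(1/41) = (25 - 8)*(1/41) = 17*(1/41) = 17/41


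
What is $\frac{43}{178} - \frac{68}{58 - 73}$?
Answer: $\frac{12749}{2670} \approx 4.7749$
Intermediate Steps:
$\frac{43}{178} - \frac{68}{58 - 73} = 43 \cdot \frac{1}{178} - \frac{68}{58 - 73} = \frac{43}{178} - \frac{68}{-15} = \frac{43}{178} - - \frac{68}{15} = \frac{43}{178} + \frac{68}{15} = \frac{12749}{2670}$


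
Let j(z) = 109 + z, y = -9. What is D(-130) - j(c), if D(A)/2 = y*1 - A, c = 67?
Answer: 66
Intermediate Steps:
D(A) = -18 - 2*A (D(A) = 2*(-9*1 - A) = 2*(-9 - A) = -18 - 2*A)
D(-130) - j(c) = (-18 - 2*(-130)) - (109 + 67) = (-18 + 260) - 1*176 = 242 - 176 = 66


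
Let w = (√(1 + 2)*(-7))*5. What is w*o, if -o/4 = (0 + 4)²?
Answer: 2240*√3 ≈ 3879.8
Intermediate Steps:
w = -35*√3 (w = (√3*(-7))*5 = -7*√3*5 = -35*√3 ≈ -60.622)
o = -64 (o = -4*(0 + 4)² = -4*4² = -4*16 = -64)
w*o = -35*√3*(-64) = 2240*√3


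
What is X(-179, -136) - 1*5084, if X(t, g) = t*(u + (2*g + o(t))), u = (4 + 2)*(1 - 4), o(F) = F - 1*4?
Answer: 79583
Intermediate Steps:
o(F) = -4 + F (o(F) = F - 4 = -4 + F)
u = -18 (u = 6*(-3) = -18)
X(t, g) = t*(-22 + t + 2*g) (X(t, g) = t*(-18 + (2*g + (-4 + t))) = t*(-18 + (-4 + t + 2*g)) = t*(-22 + t + 2*g))
X(-179, -136) - 1*5084 = -179*(-22 - 179 + 2*(-136)) - 1*5084 = -179*(-22 - 179 - 272) - 5084 = -179*(-473) - 5084 = 84667 - 5084 = 79583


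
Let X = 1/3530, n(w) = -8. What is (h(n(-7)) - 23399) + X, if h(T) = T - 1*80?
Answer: -82909109/3530 ≈ -23487.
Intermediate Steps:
X = 1/3530 ≈ 0.00028329
h(T) = -80 + T (h(T) = T - 80 = -80 + T)
(h(n(-7)) - 23399) + X = ((-80 - 8) - 23399) + 1/3530 = (-88 - 23399) + 1/3530 = -23487 + 1/3530 = -82909109/3530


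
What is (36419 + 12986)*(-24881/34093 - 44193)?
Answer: -74438356886150/34093 ≈ -2.1834e+9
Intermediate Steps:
(36419 + 12986)*(-24881/34093 - 44193) = 49405*(-24881*1/34093 - 44193) = 49405*(-24881/34093 - 44193) = 49405*(-1506696830/34093) = -74438356886150/34093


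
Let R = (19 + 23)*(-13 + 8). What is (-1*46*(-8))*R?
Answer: -77280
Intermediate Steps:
R = -210 (R = 42*(-5) = -210)
(-1*46*(-8))*R = (-1*46*(-8))*(-210) = -46*(-8)*(-210) = 368*(-210) = -77280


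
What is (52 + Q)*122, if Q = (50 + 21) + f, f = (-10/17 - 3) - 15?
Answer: 216550/17 ≈ 12738.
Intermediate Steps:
f = -316/17 (f = (-10*1/17 - 3) - 15 = (-10/17 - 3) - 15 = -61/17 - 15 = -316/17 ≈ -18.588)
Q = 891/17 (Q = (50 + 21) - 316/17 = 71 - 316/17 = 891/17 ≈ 52.412)
(52 + Q)*122 = (52 + 891/17)*122 = (1775/17)*122 = 216550/17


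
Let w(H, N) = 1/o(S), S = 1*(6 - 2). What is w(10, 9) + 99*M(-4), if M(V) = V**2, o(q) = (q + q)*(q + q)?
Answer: 101377/64 ≈ 1584.0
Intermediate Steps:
S = 4 (S = 1*4 = 4)
o(q) = 4*q**2 (o(q) = (2*q)*(2*q) = 4*q**2)
w(H, N) = 1/64 (w(H, N) = 1/(4*4**2) = 1/(4*16) = 1/64)
w(10, 9) + 99*M(-4) = 1/64 + 99*(-4)**2 = 1/64 + 99*16 = 1/64 + 1584 = 101377/64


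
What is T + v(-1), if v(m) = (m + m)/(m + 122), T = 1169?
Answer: 141447/121 ≈ 1169.0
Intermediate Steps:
v(m) = 2*m/(122 + m) (v(m) = (2*m)/(122 + m) = 2*m/(122 + m))
T + v(-1) = 1169 + 2*(-1)/(122 - 1) = 1169 + 2*(-1)/121 = 1169 + 2*(-1)*(1/121) = 1169 - 2/121 = 141447/121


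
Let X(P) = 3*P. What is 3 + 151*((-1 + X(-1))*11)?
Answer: -6641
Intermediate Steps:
3 + 151*((-1 + X(-1))*11) = 3 + 151*((-1 + 3*(-1))*11) = 3 + 151*((-1 - 3)*11) = 3 + 151*(-4*11) = 3 + 151*(-44) = 3 - 6644 = -6641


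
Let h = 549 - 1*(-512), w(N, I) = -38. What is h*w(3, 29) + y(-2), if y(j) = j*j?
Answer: -40314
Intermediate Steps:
y(j) = j²
h = 1061 (h = 549 + 512 = 1061)
h*w(3, 29) + y(-2) = 1061*(-38) + (-2)² = -40318 + 4 = -40314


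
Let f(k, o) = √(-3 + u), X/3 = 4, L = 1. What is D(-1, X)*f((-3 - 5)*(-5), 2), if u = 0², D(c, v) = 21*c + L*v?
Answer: -9*I*√3 ≈ -15.588*I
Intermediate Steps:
X = 12 (X = 3*4 = 12)
D(c, v) = v + 21*c (D(c, v) = 21*c + 1*v = 21*c + v = v + 21*c)
u = 0
f(k, o) = I*√3 (f(k, o) = √(-3 + 0) = √(-3) = I*√3)
D(-1, X)*f((-3 - 5)*(-5), 2) = (12 + 21*(-1))*(I*√3) = (12 - 21)*(I*√3) = -9*I*√3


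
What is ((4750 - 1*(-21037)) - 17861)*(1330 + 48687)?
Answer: 396434742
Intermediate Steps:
((4750 - 1*(-21037)) - 17861)*(1330 + 48687) = ((4750 + 21037) - 17861)*50017 = (25787 - 17861)*50017 = 7926*50017 = 396434742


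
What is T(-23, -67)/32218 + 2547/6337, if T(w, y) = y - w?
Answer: 40890209/102082733 ≈ 0.40056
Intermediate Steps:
T(-23, -67)/32218 + 2547/6337 = (-67 - 1*(-23))/32218 + 2547/6337 = (-67 + 23)*(1/32218) + 2547*(1/6337) = -44*1/32218 + 2547/6337 = -22/16109 + 2547/6337 = 40890209/102082733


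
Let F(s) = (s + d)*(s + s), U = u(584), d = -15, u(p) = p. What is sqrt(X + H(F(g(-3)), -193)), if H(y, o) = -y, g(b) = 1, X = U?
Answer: 6*sqrt(17) ≈ 24.739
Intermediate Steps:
U = 584
X = 584
F(s) = 2*s*(-15 + s) (F(s) = (s - 15)*(s + s) = (-15 + s)*(2*s) = 2*s*(-15 + s))
sqrt(X + H(F(g(-3)), -193)) = sqrt(584 - 2*(-15 + 1)) = sqrt(584 - 2*(-14)) = sqrt(584 - 1*(-28)) = sqrt(584 + 28) = sqrt(612) = 6*sqrt(17)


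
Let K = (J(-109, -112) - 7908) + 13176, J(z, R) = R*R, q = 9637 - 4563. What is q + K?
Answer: 22886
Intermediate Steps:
q = 5074
J(z, R) = R²
K = 17812 (K = ((-112)² - 7908) + 13176 = (12544 - 7908) + 13176 = 4636 + 13176 = 17812)
q + K = 5074 + 17812 = 22886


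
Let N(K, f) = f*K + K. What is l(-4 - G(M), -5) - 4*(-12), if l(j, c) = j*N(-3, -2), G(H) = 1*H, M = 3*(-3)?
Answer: 63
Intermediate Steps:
M = -9
G(H) = H
N(K, f) = K + K*f (N(K, f) = K*f + K = K + K*f)
l(j, c) = 3*j (l(j, c) = j*(-3*(1 - 2)) = j*(-3*(-1)) = j*3 = 3*j)
l(-4 - G(M), -5) - 4*(-12) = 3*(-4 - 1*(-9)) - 4*(-12) = 3*(-4 + 9) + 48 = 3*5 + 48 = 15 + 48 = 63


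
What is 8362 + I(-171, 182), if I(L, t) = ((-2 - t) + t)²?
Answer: 8366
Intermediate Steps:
I(L, t) = 4 (I(L, t) = (-2)² = 4)
8362 + I(-171, 182) = 8362 + 4 = 8366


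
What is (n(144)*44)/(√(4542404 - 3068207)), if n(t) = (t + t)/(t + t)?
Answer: 44*√1474197/1474197 ≈ 0.036239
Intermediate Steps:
n(t) = 1 (n(t) = (2*t)/((2*t)) = (2*t)*(1/(2*t)) = 1)
(n(144)*44)/(√(4542404 - 3068207)) = (1*44)/(√(4542404 - 3068207)) = 44/(√1474197) = 44*(√1474197/1474197) = 44*√1474197/1474197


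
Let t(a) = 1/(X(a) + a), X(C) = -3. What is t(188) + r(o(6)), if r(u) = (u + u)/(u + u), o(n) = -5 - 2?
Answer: 186/185 ≈ 1.0054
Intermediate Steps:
o(n) = -7
t(a) = 1/(-3 + a)
r(u) = 1 (r(u) = (2*u)/((2*u)) = (2*u)*(1/(2*u)) = 1)
t(188) + r(o(6)) = 1/(-3 + 188) + 1 = 1/185 + 1 = 186/185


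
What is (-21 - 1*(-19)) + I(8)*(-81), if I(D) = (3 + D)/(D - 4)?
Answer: -899/4 ≈ -224.75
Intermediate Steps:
I(D) = (3 + D)/(-4 + D)
(-21 - 1*(-19)) + I(8)*(-81) = (-21 - 1*(-19)) + ((3 + 8)/(-4 + 8))*(-81) = (-21 + 19) + (11/4)*(-81) = -2 + ((¼)*11)*(-81) = -2 + (11/4)*(-81) = -2 - 891/4 = -899/4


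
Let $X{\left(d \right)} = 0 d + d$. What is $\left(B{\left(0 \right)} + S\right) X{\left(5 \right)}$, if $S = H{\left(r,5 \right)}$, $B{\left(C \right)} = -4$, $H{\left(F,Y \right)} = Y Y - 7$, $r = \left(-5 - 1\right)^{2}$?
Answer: $70$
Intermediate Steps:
$X{\left(d \right)} = d$ ($X{\left(d \right)} = 0 + d = d$)
$r = 36$ ($r = \left(-6\right)^{2} = 36$)
$H{\left(F,Y \right)} = -7 + Y^{2}$ ($H{\left(F,Y \right)} = Y^{2} - 7 = -7 + Y^{2}$)
$S = 18$ ($S = -7 + 5^{2} = -7 + 25 = 18$)
$\left(B{\left(0 \right)} + S\right) X{\left(5 \right)} = \left(-4 + 18\right) 5 = 14 \cdot 5 = 70$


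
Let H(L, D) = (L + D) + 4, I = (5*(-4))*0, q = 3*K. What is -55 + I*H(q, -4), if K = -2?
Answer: -55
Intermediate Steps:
q = -6 (q = 3*(-2) = -6)
I = 0 (I = -20*0 = 0)
H(L, D) = 4 + D + L (H(L, D) = (D + L) + 4 = 4 + D + L)
-55 + I*H(q, -4) = -55 + 0*(4 - 4 - 6) = -55 + 0*(-6) = -55 + 0 = -55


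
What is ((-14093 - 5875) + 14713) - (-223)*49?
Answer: 5672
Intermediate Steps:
((-14093 - 5875) + 14713) - (-223)*49 = (-19968 + 14713) - 1*(-10927) = -5255 + 10927 = 5672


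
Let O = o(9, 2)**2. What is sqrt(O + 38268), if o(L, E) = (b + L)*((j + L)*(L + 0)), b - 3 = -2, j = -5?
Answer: 6*sqrt(4663) ≈ 409.72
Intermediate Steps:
b = 1 (b = 3 - 2 = 1)
o(L, E) = L*(1 + L)*(-5 + L) (o(L, E) = (1 + L)*((-5 + L)*(L + 0)) = (1 + L)*((-5 + L)*L) = (1 + L)*(L*(-5 + L)) = L*(1 + L)*(-5 + L))
O = 129600 (O = (9*(-5 + 9**2 - 4*9))**2 = (9*(-5 + 81 - 36))**2 = (9*40)**2 = 360**2 = 129600)
sqrt(O + 38268) = sqrt(129600 + 38268) = sqrt(167868) = 6*sqrt(4663)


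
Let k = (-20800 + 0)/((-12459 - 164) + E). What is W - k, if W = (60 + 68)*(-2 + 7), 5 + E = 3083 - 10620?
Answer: 2576960/4033 ≈ 638.97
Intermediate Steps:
E = -7542 (E = -5 + (3083 - 10620) = -5 - 7537 = -7542)
k = 4160/4033 (k = (-20800 + 0)/((-12459 - 164) - 7542) = -20800/(-12623 - 7542) = -20800/(-20165) = -20800*(-1/20165) = 4160/4033 ≈ 1.0315)
W = 640 (W = 128*5 = 640)
W - k = 640 - 1*4160/4033 = 640 - 4160/4033 = 2576960/4033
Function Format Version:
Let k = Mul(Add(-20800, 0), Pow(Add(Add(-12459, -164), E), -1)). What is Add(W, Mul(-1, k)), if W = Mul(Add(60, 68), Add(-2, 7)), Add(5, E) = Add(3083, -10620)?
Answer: Rational(2576960, 4033) ≈ 638.97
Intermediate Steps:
E = -7542 (E = Add(-5, Add(3083, -10620)) = Add(-5, -7537) = -7542)
k = Rational(4160, 4033) (k = Mul(Add(-20800, 0), Pow(Add(Add(-12459, -164), -7542), -1)) = Mul(-20800, Pow(Add(-12623, -7542), -1)) = Mul(-20800, Pow(-20165, -1)) = Mul(-20800, Rational(-1, 20165)) = Rational(4160, 4033) ≈ 1.0315)
W = 640 (W = Mul(128, 5) = 640)
Add(W, Mul(-1, k)) = Add(640, Mul(-1, Rational(4160, 4033))) = Add(640, Rational(-4160, 4033)) = Rational(2576960, 4033)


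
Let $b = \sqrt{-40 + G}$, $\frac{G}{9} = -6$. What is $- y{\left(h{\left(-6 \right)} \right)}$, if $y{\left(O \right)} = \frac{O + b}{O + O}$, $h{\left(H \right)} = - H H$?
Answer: $- \frac{1}{2} + \frac{i \sqrt{94}}{72} \approx -0.5 + 0.13466 i$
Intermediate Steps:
$G = -54$ ($G = 9 \left(-6\right) = -54$)
$b = i \sqrt{94}$ ($b = \sqrt{-40 - 54} = \sqrt{-94} = i \sqrt{94} \approx 9.6954 i$)
$h{\left(H \right)} = - H^{2}$
$y{\left(O \right)} = \frac{O + i \sqrt{94}}{2 O}$ ($y{\left(O \right)} = \frac{O + i \sqrt{94}}{O + O} = \frac{O + i \sqrt{94}}{2 O}$)
$- y{\left(h{\left(-6 \right)} \right)} = - \frac{- \left(-6\right)^{2} + i \sqrt{94}}{2 \left(- \left(-6\right)^{2}\right)} = - \frac{\left(-1\right) 36 + i \sqrt{94}}{2 \left(\left(-1\right) 36\right)} = - \frac{-36 + i \sqrt{94}}{2 \left(-36\right)} = - \frac{\left(-1\right) \left(-36 + i \sqrt{94}\right)}{2 \cdot 36} = - (\frac{1}{2} - \frac{i \sqrt{94}}{72}) = - \frac{1}{2} + \frac{i \sqrt{94}}{72}$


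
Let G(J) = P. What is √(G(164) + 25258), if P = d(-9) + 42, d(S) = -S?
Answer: √25309 ≈ 159.09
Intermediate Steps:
P = 51 (P = -1*(-9) + 42 = 9 + 42 = 51)
G(J) = 51
√(G(164) + 25258) = √(51 + 25258) = √25309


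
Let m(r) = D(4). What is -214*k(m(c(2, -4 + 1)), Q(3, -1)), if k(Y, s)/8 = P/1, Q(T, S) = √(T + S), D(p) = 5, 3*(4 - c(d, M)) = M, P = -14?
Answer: 23968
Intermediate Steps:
c(d, M) = 4 - M/3
m(r) = 5
Q(T, S) = √(S + T)
k(Y, s) = -112 (k(Y, s) = 8*(-14/1) = 8*(-14*1) = 8*(-14) = -112)
-214*k(m(c(2, -4 + 1)), Q(3, -1)) = -214*(-112) = 23968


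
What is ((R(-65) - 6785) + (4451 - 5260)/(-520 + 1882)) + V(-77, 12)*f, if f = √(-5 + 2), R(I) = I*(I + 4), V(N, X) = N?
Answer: -3841649/1362 - 77*I*√3 ≈ -2820.6 - 133.37*I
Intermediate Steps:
R(I) = I*(4 + I)
f = I*√3 (f = √(-3) = I*√3 ≈ 1.732*I)
((R(-65) - 6785) + (4451 - 5260)/(-520 + 1882)) + V(-77, 12)*f = ((-65*(4 - 65) - 6785) + (4451 - 5260)/(-520 + 1882)) - 77*I*√3 = ((-65*(-61) - 6785) - 809/1362) - 77*I*√3 = ((3965 - 6785) - 809*1/1362) - 77*I*√3 = (-2820 - 809/1362) - 77*I*√3 = -3841649/1362 - 77*I*√3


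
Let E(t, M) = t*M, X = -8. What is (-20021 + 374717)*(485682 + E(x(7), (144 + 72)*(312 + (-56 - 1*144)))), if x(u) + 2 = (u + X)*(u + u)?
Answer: 34976572560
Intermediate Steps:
x(u) = -2 + 2*u*(-8 + u) (x(u) = -2 + (u - 8)*(u + u) = -2 + (-8 + u)*(2*u) = -2 + 2*u*(-8 + u))
E(t, M) = M*t
(-20021 + 374717)*(485682 + E(x(7), (144 + 72)*(312 + (-56 - 1*144)))) = (-20021 + 374717)*(485682 + ((144 + 72)*(312 + (-56 - 1*144)))*(-2 - 16*7 + 2*7²)) = 354696*(485682 + (216*(312 + (-56 - 144)))*(-2 - 112 + 2*49)) = 354696*(485682 + (216*(312 - 200))*(-2 - 112 + 98)) = 354696*(485682 + (216*112)*(-16)) = 354696*(485682 + 24192*(-16)) = 354696*(485682 - 387072) = 354696*98610 = 34976572560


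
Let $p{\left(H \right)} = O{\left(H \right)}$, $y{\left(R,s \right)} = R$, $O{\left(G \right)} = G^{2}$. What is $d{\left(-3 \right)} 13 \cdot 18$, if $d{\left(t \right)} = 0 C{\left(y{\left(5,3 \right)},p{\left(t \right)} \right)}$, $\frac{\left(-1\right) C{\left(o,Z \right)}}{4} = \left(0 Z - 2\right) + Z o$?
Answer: $0$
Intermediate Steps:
$p{\left(H \right)} = H^{2}$
$C{\left(o,Z \right)} = 8 - 4 Z o$ ($C{\left(o,Z \right)} = - 4 \left(\left(0 Z - 2\right) + Z o\right) = - 4 \left(\left(0 - 2\right) + Z o\right) = - 4 \left(-2 + Z o\right) = 8 - 4 Z o$)
$d{\left(t \right)} = 0$ ($d{\left(t \right)} = 0 \left(8 - 4 t^{2} \cdot 5\right) = 0 \left(8 - 20 t^{2}\right) = 0$)
$d{\left(-3 \right)} 13 \cdot 18 = 0 \cdot 13 \cdot 18 = 0 \cdot 18 = 0$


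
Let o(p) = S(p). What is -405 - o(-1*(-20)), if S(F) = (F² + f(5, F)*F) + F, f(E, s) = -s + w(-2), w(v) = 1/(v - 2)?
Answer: -420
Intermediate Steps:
w(v) = 1/(-2 + v)
f(E, s) = -¼ - s (f(E, s) = -s + 1/(-2 - 2) = -s + 1/(-4) = -s - ¼ = -¼ - s)
S(F) = F + F² + F*(-¼ - F) (S(F) = (F² + (-¼ - F)*F) + F = (F² + F*(-¼ - F)) + F = F + F² + F*(-¼ - F))
o(p) = 3*p/4
-405 - o(-1*(-20)) = -405 - 3*(-1*(-20))/4 = -405 - 3*20/4 = -405 - 1*15 = -405 - 15 = -420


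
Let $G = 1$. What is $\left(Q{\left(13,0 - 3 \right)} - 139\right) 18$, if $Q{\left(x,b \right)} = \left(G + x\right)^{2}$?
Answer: $1026$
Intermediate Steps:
$Q{\left(x,b \right)} = \left(1 + x\right)^{2}$
$\left(Q{\left(13,0 - 3 \right)} - 139\right) 18 = \left(\left(1 + 13\right)^{2} - 139\right) 18 = \left(14^{2} - 139\right) 18 = \left(196 - 139\right) 18 = 57 \cdot 18 = 1026$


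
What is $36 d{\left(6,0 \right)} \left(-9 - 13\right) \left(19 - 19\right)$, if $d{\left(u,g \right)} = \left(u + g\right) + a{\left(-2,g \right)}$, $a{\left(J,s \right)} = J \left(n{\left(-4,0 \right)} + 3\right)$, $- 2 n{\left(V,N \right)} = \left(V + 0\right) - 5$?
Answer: $0$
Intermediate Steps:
$n{\left(V,N \right)} = \frac{5}{2} - \frac{V}{2}$ ($n{\left(V,N \right)} = - \frac{\left(V + 0\right) - 5}{2} = - \frac{V - 5}{2} = - \frac{-5 + V}{2} = \frac{5}{2} - \frac{V}{2}$)
$a{\left(J,s \right)} = \frac{15 J}{2}$ ($a{\left(J,s \right)} = J \left(\left(\frac{5}{2} - -2\right) + 3\right) = J \left(\left(\frac{5}{2} + 2\right) + 3\right) = J \left(\frac{9}{2} + 3\right) = J \frac{15}{2} = \frac{15 J}{2}$)
$d{\left(u,g \right)} = -15 + g + u$ ($d{\left(u,g \right)} = \left(u + g\right) + \frac{15}{2} \left(-2\right) = \left(g + u\right) - 15 = -15 + g + u$)
$36 d{\left(6,0 \right)} \left(-9 - 13\right) \left(19 - 19\right) = 36 \left(-15 + 0 + 6\right) \left(-9 - 13\right) \left(19 - 19\right) = 36 \left(-9\right) \left(\left(-22\right) 0\right) = \left(-324\right) 0 = 0$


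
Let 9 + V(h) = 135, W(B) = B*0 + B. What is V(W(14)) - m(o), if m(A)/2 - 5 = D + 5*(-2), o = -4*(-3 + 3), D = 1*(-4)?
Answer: 144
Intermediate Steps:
D = -4
W(B) = B (W(B) = 0 + B = B)
o = 0 (o = -4*0 = 0)
V(h) = 126 (V(h) = -9 + 135 = 126)
m(A) = -18 (m(A) = 10 + 2*(-4 + 5*(-2)) = 10 + 2*(-4 - 10) = 10 + 2*(-14) = 10 - 28 = -18)
V(W(14)) - m(o) = 126 - 1*(-18) = 126 + 18 = 144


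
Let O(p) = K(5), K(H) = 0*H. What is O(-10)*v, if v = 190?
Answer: 0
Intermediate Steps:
K(H) = 0
O(p) = 0
O(-10)*v = 0*190 = 0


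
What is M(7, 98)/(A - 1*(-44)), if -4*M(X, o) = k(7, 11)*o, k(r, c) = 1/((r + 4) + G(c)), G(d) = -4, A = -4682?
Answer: 7/9276 ≈ 0.00075464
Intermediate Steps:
k(r, c) = 1/r (k(r, c) = 1/((r + 4) - 4) = 1/((4 + r) - 4) = 1/r)
M(X, o) = -o/28 (M(X, o) = -o/(4*7) = -o/28)
M(7, 98)/(A - 1*(-44)) = (-1/28*98)/(-4682 - 1*(-44)) = -7/(2*(-4682 + 44)) = -7/2/(-4638) = -7/2*(-1/4638) = 7/9276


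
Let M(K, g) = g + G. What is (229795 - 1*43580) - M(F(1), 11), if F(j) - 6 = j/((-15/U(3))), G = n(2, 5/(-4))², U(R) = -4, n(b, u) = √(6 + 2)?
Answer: 186196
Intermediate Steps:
n(b, u) = 2*√2 (n(b, u) = √8 = 2*√2)
G = 8 (G = (2*√2)² = 8)
F(j) = 6 + 4*j/15 (F(j) = 6 + j/((-15/(-4))) = 6 + j/((-15*(-¼))) = 6 + j/(15/4) = 6 + j*(4/15) = 6 + 4*j/15)
M(K, g) = 8 + g (M(K, g) = g + 8 = 8 + g)
(229795 - 1*43580) - M(F(1), 11) = (229795 - 1*43580) - (8 + 11) = (229795 - 43580) - 1*19 = 186215 - 19 = 186196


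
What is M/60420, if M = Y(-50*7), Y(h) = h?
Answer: -35/6042 ≈ -0.0057928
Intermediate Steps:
M = -350 (M = -50*7 = -350)
M/60420 = -350/60420 = -350*1/60420 = -35/6042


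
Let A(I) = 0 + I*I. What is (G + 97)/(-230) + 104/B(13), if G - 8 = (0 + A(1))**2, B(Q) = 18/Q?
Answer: 77263/1035 ≈ 74.650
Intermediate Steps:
A(I) = I**2 (A(I) = 0 + I**2 = I**2)
G = 9 (G = 8 + (0 + 1**2)**2 = 8 + (0 + 1)**2 = 8 + 1**2 = 8 + 1 = 9)
(G + 97)/(-230) + 104/B(13) = (9 + 97)/(-230) + 104/((18/13)) = 106*(-1/230) + 104/((18*(1/13))) = -53/115 + 104/(18/13) = -53/115 + 104*(13/18) = -53/115 + 676/9 = 77263/1035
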